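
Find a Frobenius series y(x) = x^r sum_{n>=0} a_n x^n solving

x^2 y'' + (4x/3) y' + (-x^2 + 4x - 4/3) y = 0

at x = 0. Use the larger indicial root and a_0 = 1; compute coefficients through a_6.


Write in Frobenius form y'' + (p(x)/x) y' + (q(x)/x^2) y = 0:
  p(x) = 4/3,  q(x) = -x^2 + 4x - 4/3.
Indicial equation: r(r-1) + (4/3) r + (-4/3) = 0 -> roots r_1 = 1, r_2 = -4/3.
Take r = r_1 = 1. Let y(x) = x^r sum_{n>=0} a_n x^n with a_0 = 1.
Substitute y = x^r sum a_n x^n and match x^{r+n}. The recurrence is
  D(n) a_n + 4 a_{n-1} - 1 a_{n-2} = 0,  where D(n) = (r+n)(r+n-1) + (4/3)(r+n) + (-4/3).
  a_n = [-4 a_{n-1} + 1 a_{n-2}] / D(n).
Since the indicial polynomial factors as (r - r_1)(r - r_2), D(n) = (r_1 + n - r_1)(r_1 + n - r_2) = n(n + 7/3).
Evaluating step by step (a_0 = 1):
  n = 1: D(1) = 1(1 + 7/3) = 10/3; numerator = -4(1) = -4; a_1 = (-4)/(10/3) = -6/5
  n = 2: D(2) = 2(2 + 7/3) = 26/3; numerator = -4(-6/5) + 1(1) = 29/5; a_2 = (29/5)/(26/3) = 87/130
  n = 3: D(3) = 3(3 + 7/3) = 16; numerator = -4(87/130) + 1(-6/5) = -252/65; a_3 = (-252/65)/(16) = -63/260
  n = 4: D(4) = 4(4 + 7/3) = 76/3; numerator = -4(-63/260) + 1(87/130) = 213/130; a_4 = (213/130)/(76/3) = 639/9880
  n = 5: D(5) = 5(5 + 7/3) = 110/3; numerator = -4(639/9880) + 1(-63/260) = -495/988; a_5 = (-495/988)/(110/3) = -27/1976
  n = 6: D(6) = 6(6 + 7/3) = 50; numerator = -4(-27/1976) + 1(639/9880) = 1179/9880; a_6 = (1179/9880)/(50) = 1179/494000

r = 1; a_0 = 1; a_1 = -6/5; a_2 = 87/130; a_3 = -63/260; a_4 = 639/9880; a_5 = -27/1976; a_6 = 1179/494000


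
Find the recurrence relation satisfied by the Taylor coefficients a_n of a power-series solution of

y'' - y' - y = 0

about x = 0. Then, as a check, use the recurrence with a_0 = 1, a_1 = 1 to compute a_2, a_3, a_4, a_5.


Substitute y = sum_n a_n x^n.
y''(x) has coefficient (n+2)(n+1) a_{n+2} at x^n;
-y'(x) has coefficient -(n+1) a_{n+1} at x^n;
-y(x) has coefficient -1 a_n at x^n.
Matching x^n: (n+2)(n+1) a_{n+2} - (n+1) a_{n+1} - 1 a_n = 0.
Thus a_{n+2} = [(n+1) a_{n+1} + 1 a_n] / ((n+1)(n+2)).

Check with a_0 = 1, a_1 = 1 (apply the recurrence for n = 0, 1, 2, 3): a_0 = 1, a_1 = 1, a_2 = 1, a_3 = 1/2, a_4 = 5/24, a_5 = 1/15.

a_(n+2) = [(n+1) a_(n+1) + 1 a_n] / ((n+1)(n+2)); check: a_0 = 1, a_1 = 1, a_2 = 1, a_3 = 1/2, a_4 = 5/24, a_5 = 1/15


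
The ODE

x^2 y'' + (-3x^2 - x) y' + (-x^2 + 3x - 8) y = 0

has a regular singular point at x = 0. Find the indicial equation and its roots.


Divide by x^2 to reach normal form y'' + P_1(x) y' + P_2(x) y = 0 with P_1(x) = -3 - 1/x and P_2(x) = -1 + 3/x - 8/x^2.
x = 0 is a singular point because the y'-coefficient -3 - 1/x has a pole at x = 0 and the y-coefficient -1 + 3/x - 8/x^2 has a pole at x = 0.
It is a regular singular point because x P_1(x) = p(x) = -3x - 1 and x^2 P_2(x) = q(x) = -x^2 + 3x - 8 are polynomials, hence analytic at x = 0.
p(0) = -1,  q(0) = -8.
Indicial equation: r(r-1) + p(0) r + q(0) = 0, i.e. r^2 + (p(0) - 1) r + q(0) = 0, i.e. r^2 - 2 r - 8 = 0.
Discriminant: (-2)^2 - 4(-8) = 36, so r = (2 ± 6)/2.
Solving: r_1 = 4, r_2 = -2.

indicial: r^2 - 2 r - 8 = 0; roots r_1 = 4, r_2 = -2


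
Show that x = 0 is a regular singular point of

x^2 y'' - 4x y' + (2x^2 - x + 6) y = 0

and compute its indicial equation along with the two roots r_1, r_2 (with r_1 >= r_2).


Divide by x^2 to reach normal form y'' + P_1(x) y' + P_2(x) y = 0 with P_1(x) = -4/x and P_2(x) = 2 - 1/x + 6/x^2.
x = 0 is a singular point because the y'-coefficient -4/x has a pole at x = 0 and the y-coefficient 2 - 1/x + 6/x^2 has a pole at x = 0.
It is a regular singular point because x P_1(x) = p(x) = -4 and x^2 P_2(x) = q(x) = 2x^2 - x + 6 are polynomials, hence analytic at x = 0.
p(0) = -4,  q(0) = 6.
Indicial equation: r(r-1) + p(0) r + q(0) = 0, i.e. r^2 + (p(0) - 1) r + q(0) = 0, i.e. r^2 - 5 r + 6 = 0.
Discriminant: (-5)^2 - 4(6) = 1, so r = (5 ± 1)/2.
Solving: r_1 = 3, r_2 = 2.

indicial: r^2 - 5 r + 6 = 0; roots r_1 = 3, r_2 = 2


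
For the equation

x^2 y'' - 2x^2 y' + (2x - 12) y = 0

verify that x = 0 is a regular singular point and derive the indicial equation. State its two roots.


Divide by x^2 to reach normal form y'' + P_1(x) y' + P_2(x) y = 0 with P_1(x) = -2 and P_2(x) = 2/x - 12/x^2.
x = 0 is a singular point because the y-coefficient 2/x - 12/x^2 has a pole at x = 0.
It is a regular singular point because x P_1(x) = p(x) = -2x and x^2 P_2(x) = q(x) = 2x - 12 are polynomials, hence analytic at x = 0.
p(0) = 0,  q(0) = -12.
Indicial equation: r(r-1) + p(0) r + q(0) = 0, i.e. r^2 + (p(0) - 1) r + q(0) = 0, i.e. r^2 - 1 r - 12 = 0.
Discriminant: (-1)^2 - 4(-12) = 49, so r = (1 ± 7)/2.
Solving: r_1 = 4, r_2 = -3.

indicial: r^2 - 1 r - 12 = 0; roots r_1 = 4, r_2 = -3


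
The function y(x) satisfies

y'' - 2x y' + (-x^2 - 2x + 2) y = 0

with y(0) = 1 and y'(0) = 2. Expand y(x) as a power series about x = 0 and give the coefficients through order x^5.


Ansatz: y(x) = sum_{n>=0} a_n x^n, so y'(x) = sum_{n>=1} n a_n x^(n-1) and y''(x) = sum_{n>=2} n(n-1) a_n x^(n-2).
Substitute into P(x) y'' + Q(x) y' + R(x) y = 0 with P(x) = 1, Q(x) = -2x, R(x) = -x^2 - 2x + 2, and match powers of x.
Initial conditions: a_0 = 1, a_1 = 2.
Setting the coefficient of each power of x to zero and solving order by order (substituting the coefficients already found):
  x^0: 2 a_2 + 2 a_0 = 0  ->  2 a_2 = -2 a_0 = -2  ->  a_2 = -1
  x^1: 6 a_3 - 2 a_0 = 0  ->  6 a_3 = 2 a_0 = 2  ->  a_3 = 1/3
  x^2: 12 a_4 - 2 a_2 - 2 a_1 - a_0 = 0  ->  12 a_4 = 2 a_2 + 2 a_1 + a_0 = 3  ->  a_4 = 1/4
  x^3: 20 a_5 - 4 a_3 - 2 a_2 - a_1 = 0  ->  20 a_5 = 4 a_3 + 2 a_2 + a_1 = 4/3  ->  a_5 = 1/15
Truncated series: y(x) = 1 + 2 x - x^2 + (1/3) x^3 + (1/4) x^4 + (1/15) x^5 + O(x^6).

a_0 = 1; a_1 = 2; a_2 = -1; a_3 = 1/3; a_4 = 1/4; a_5 = 1/15


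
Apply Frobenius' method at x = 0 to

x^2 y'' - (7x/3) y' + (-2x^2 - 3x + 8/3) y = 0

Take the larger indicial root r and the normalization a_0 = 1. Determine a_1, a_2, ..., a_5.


Write in Frobenius form y'' + (p(x)/x) y' + (q(x)/x^2) y = 0:
  p(x) = -7/3,  q(x) = -2x^2 - 3x + 8/3.
Indicial equation: r(r-1) + (-7/3) r + (8/3) = 0 -> roots r_1 = 2, r_2 = 4/3.
Take r = r_1 = 2. Let y(x) = x^r sum_{n>=0} a_n x^n with a_0 = 1.
Substitute y = x^r sum a_n x^n and match x^{r+n}. The recurrence is
  D(n) a_n - 3 a_{n-1} - 2 a_{n-2} = 0,  where D(n) = (r+n)(r+n-1) + (-7/3)(r+n) + (8/3).
  a_n = [3 a_{n-1} + 2 a_{n-2}] / D(n).
Since the indicial polynomial factors as (r - r_1)(r - r_2), D(n) = (r_1 + n - r_1)(r_1 + n - r_2) = n(n + 2/3).
Evaluating step by step (a_0 = 1):
  n = 1: D(1) = 1(1 + 2/3) = 5/3; numerator = 3(1) = 3; a_1 = (3)/(5/3) = 9/5
  n = 2: D(2) = 2(2 + 2/3) = 16/3; numerator = 3(9/5) + 2(1) = 37/5; a_2 = (37/5)/(16/3) = 111/80
  n = 3: D(3) = 3(3 + 2/3) = 11; numerator = 3(111/80) + 2(9/5) = 621/80; a_3 = (621/80)/(11) = 621/880
  n = 4: D(4) = 4(4 + 2/3) = 56/3; numerator = 3(621/880) + 2(111/80) = 861/176; a_4 = (861/176)/(56/3) = 369/1408
  n = 5: D(5) = 5(5 + 2/3) = 85/3; numerator = 3(369/1408) + 2(621/880) = 15471/7040; a_5 = (15471/7040)/(85/3) = 46413/598400

r = 2; a_0 = 1; a_1 = 9/5; a_2 = 111/80; a_3 = 621/880; a_4 = 369/1408; a_5 = 46413/598400


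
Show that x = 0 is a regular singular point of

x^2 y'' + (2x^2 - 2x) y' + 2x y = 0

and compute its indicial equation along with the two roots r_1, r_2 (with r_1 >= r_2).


Divide by x^2 to reach normal form y'' + P_1(x) y' + P_2(x) y = 0 with P_1(x) = 2 - 2/x and P_2(x) = 2/x.
x = 0 is a singular point because the y'-coefficient 2 - 2/x has a pole at x = 0 and the y-coefficient 2/x has a pole at x = 0.
It is a regular singular point because x P_1(x) = p(x) = 2x - 2 and x^2 P_2(x) = q(x) = 2x are polynomials, hence analytic at x = 0.
p(0) = -2,  q(0) = 0.
Indicial equation: r(r-1) + p(0) r + q(0) = 0, i.e. r^2 + (p(0) - 1) r + q(0) = 0, i.e. r^2 - 3 r = 0.
Discriminant: (-3)^2 - 4(0) = 9, so r = (3 ± 3)/2.
Solving: r_1 = 3, r_2 = 0.

indicial: r^2 - 3 r = 0; roots r_1 = 3, r_2 = 0


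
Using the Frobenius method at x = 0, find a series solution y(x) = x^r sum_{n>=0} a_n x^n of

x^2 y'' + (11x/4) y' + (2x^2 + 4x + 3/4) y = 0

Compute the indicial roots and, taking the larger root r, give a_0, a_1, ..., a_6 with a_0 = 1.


Write in Frobenius form y'' + (p(x)/x) y' + (q(x)/x^2) y = 0:
  p(x) = 11/4,  q(x) = 2x^2 + 4x + 3/4.
Indicial equation: r(r-1) + (11/4) r + (3/4) = 0 -> roots r_1 = -3/4, r_2 = -1.
Take r = r_1 = -3/4. Let y(x) = x^r sum_{n>=0} a_n x^n with a_0 = 1.
Substitute y = x^r sum a_n x^n and match x^{r+n}. The recurrence is
  D(n) a_n + 4 a_{n-1} + 2 a_{n-2} = 0,  where D(n) = (r+n)(r+n-1) + (11/4)(r+n) + (3/4).
  a_n = [-4 a_{n-1} - 2 a_{n-2}] / D(n).
Since the indicial polynomial factors as (r - r_1)(r - r_2), D(n) = (r_1 + n - r_1)(r_1 + n - r_2) = n(n + 1/4).
Evaluating step by step (a_0 = 1):
  n = 1: D(1) = 1(1 + 1/4) = 5/4; numerator = -4(1) = -4; a_1 = (-4)/(5/4) = -16/5
  n = 2: D(2) = 2(2 + 1/4) = 9/2; numerator = -4(-16/5) - 2(1) = 54/5; a_2 = (54/5)/(9/2) = 12/5
  n = 3: D(3) = 3(3 + 1/4) = 39/4; numerator = -4(12/5) - 2(-16/5) = -16/5; a_3 = (-16/5)/(39/4) = -64/195
  n = 4: D(4) = 4(4 + 1/4) = 17; numerator = -4(-64/195) - 2(12/5) = -136/39; a_4 = (-136/39)/(17) = -8/39
  n = 5: D(5) = 5(5 + 1/4) = 105/4; numerator = -4(-8/39) - 2(-64/195) = 96/65; a_5 = (96/65)/(105/4) = 128/2275
  n = 6: D(6) = 6(6 + 1/4) = 75/2; numerator = -4(128/2275) - 2(-8/39) = 1264/6825; a_6 = (1264/6825)/(75/2) = 2528/511875

r = -3/4; a_0 = 1; a_1 = -16/5; a_2 = 12/5; a_3 = -64/195; a_4 = -8/39; a_5 = 128/2275; a_6 = 2528/511875


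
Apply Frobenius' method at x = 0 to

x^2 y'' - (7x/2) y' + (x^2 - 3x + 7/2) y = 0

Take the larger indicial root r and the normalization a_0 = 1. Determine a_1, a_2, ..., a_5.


Write in Frobenius form y'' + (p(x)/x) y' + (q(x)/x^2) y = 0:
  p(x) = -7/2,  q(x) = x^2 - 3x + 7/2.
Indicial equation: r(r-1) + (-7/2) r + (7/2) = 0 -> roots r_1 = 7/2, r_2 = 1.
Take r = r_1 = 7/2. Let y(x) = x^r sum_{n>=0} a_n x^n with a_0 = 1.
Substitute y = x^r sum a_n x^n and match x^{r+n}. The recurrence is
  D(n) a_n - 3 a_{n-1} + 1 a_{n-2} = 0,  where D(n) = (r+n)(r+n-1) + (-7/2)(r+n) + (7/2).
  a_n = [3 a_{n-1} - 1 a_{n-2}] / D(n).
Since the indicial polynomial factors as (r - r_1)(r - r_2), D(n) = (r_1 + n - r_1)(r_1 + n - r_2) = n(n + 5/2).
Evaluating step by step (a_0 = 1):
  n = 1: D(1) = 1(1 + 5/2) = 7/2; numerator = 3(1) = 3; a_1 = (3)/(7/2) = 6/7
  n = 2: D(2) = 2(2 + 5/2) = 9; numerator = 3(6/7) - 1(1) = 11/7; a_2 = (11/7)/(9) = 11/63
  n = 3: D(3) = 3(3 + 5/2) = 33/2; numerator = 3(11/63) - 1(6/7) = -1/3; a_3 = (-1/3)/(33/2) = -2/99
  n = 4: D(4) = 4(4 + 5/2) = 26; numerator = 3(-2/99) - 1(11/63) = -163/693; a_4 = (-163/693)/(26) = -163/18018
  n = 5: D(5) = 5(5 + 5/2) = 75/2; numerator = 3(-163/18018) - 1(-2/99) = -125/18018; a_5 = (-125/18018)/(75/2) = -5/27027

r = 7/2; a_0 = 1; a_1 = 6/7; a_2 = 11/63; a_3 = -2/99; a_4 = -163/18018; a_5 = -5/27027


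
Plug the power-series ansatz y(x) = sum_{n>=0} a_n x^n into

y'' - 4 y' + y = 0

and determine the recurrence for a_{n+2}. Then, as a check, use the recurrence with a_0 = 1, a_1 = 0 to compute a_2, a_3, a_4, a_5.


Substitute y = sum_n a_n x^n.
y''(x) has coefficient (n+2)(n+1) a_{n+2} at x^n;
-4 y'(x) has coefficient -4 (n+1) a_{n+1} at x^n;
y(x) has coefficient 1 a_n at x^n.
Matching x^n: (n+2)(n+1) a_{n+2} - 4 (n+1) a_{n+1} + 1 a_n = 0.
Thus a_{n+2} = [4 (n+1) a_{n+1} - 1 a_n] / ((n+1)(n+2)).

Check with a_0 = 1, a_1 = 0 (apply the recurrence for n = 0, 1, 2, 3): a_0 = 1, a_1 = 0, a_2 = -1/2, a_3 = -2/3, a_4 = -5/8, a_5 = -7/15.

a_(n+2) = [4 (n+1) a_(n+1) - 1 a_n] / ((n+1)(n+2)); check: a_0 = 1, a_1 = 0, a_2 = -1/2, a_3 = -2/3, a_4 = -5/8, a_5 = -7/15


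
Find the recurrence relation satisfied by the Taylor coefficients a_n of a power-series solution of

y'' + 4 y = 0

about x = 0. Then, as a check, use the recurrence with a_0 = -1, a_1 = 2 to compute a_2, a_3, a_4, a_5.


Substitute y = sum_n a_n x^n into y'' + (const) y = 0.
y''(x) = sum_{n>=0} (n+2)(n+1) a_{n+2} x^n.
The ODE becomes sum_n [(n+2)(n+1) a_{n+2} + 4 a_n] x^n = 0.
Setting each coefficient to zero gives the recurrence:
  (n+2)(n+1) a_{n+2} + 4 a_n = 0,
  a_{n+2} = -4 / ((n+1)(n+2)) a_n.

Check with a_0 = -1, a_1 = 2 (apply the recurrence for n = 0, 1, 2, 3): a_0 = -1, a_1 = 2, a_2 = 2, a_3 = -4/3, a_4 = -2/3, a_5 = 4/15.

a_{n+2} = -4/((n+1)(n+2)) * a_n; check: a_0 = -1, a_1 = 2, a_2 = 2, a_3 = -4/3, a_4 = -2/3, a_5 = 4/15


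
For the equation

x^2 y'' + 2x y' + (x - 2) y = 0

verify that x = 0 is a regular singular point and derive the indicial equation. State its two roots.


Divide by x^2 to reach normal form y'' + P_1(x) y' + P_2(x) y = 0 with P_1(x) = 2/x and P_2(x) = 1/x - 2/x^2.
x = 0 is a singular point because the y'-coefficient 2/x has a pole at x = 0 and the y-coefficient 1/x - 2/x^2 has a pole at x = 0.
It is a regular singular point because x P_1(x) = p(x) = 2 and x^2 P_2(x) = q(x) = x - 2 are polynomials, hence analytic at x = 0.
p(0) = 2,  q(0) = -2.
Indicial equation: r(r-1) + p(0) r + q(0) = 0, i.e. r^2 + (p(0) - 1) r + q(0) = 0, i.e. r^2 + 1 r - 2 = 0.
Discriminant: (1)^2 - 4(-2) = 9, so r = (-1 ± 3)/2.
Solving: r_1 = 1, r_2 = -2.

indicial: r^2 + 1 r - 2 = 0; roots r_1 = 1, r_2 = -2


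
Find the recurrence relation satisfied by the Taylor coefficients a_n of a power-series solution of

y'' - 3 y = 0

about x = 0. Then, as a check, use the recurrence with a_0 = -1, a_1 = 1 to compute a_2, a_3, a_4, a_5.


Substitute y = sum_n a_n x^n into y'' + (const) y = 0.
y''(x) = sum_{n>=0} (n+2)(n+1) a_{n+2} x^n.
The ODE becomes sum_n [(n+2)(n+1) a_{n+2} - 3 a_n] x^n = 0.
Setting each coefficient to zero gives the recurrence:
  (n+2)(n+1) a_{n+2} - 3 a_n = 0,
  a_{n+2} = 3 / ((n+1)(n+2)) a_n.

Check with a_0 = -1, a_1 = 1 (apply the recurrence for n = 0, 1, 2, 3): a_0 = -1, a_1 = 1, a_2 = -3/2, a_3 = 1/2, a_4 = -3/8, a_5 = 3/40.

a_{n+2} = 3/((n+1)(n+2)) * a_n; check: a_0 = -1, a_1 = 1, a_2 = -3/2, a_3 = 1/2, a_4 = -3/8, a_5 = 3/40


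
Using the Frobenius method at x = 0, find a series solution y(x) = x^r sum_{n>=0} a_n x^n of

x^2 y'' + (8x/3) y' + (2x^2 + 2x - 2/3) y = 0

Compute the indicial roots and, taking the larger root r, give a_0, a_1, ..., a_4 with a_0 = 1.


Write in Frobenius form y'' + (p(x)/x) y' + (q(x)/x^2) y = 0:
  p(x) = 8/3,  q(x) = 2x^2 + 2x - 2/3.
Indicial equation: r(r-1) + (8/3) r + (-2/3) = 0 -> roots r_1 = 1/3, r_2 = -2.
Take r = r_1 = 1/3. Let y(x) = x^r sum_{n>=0} a_n x^n with a_0 = 1.
Substitute y = x^r sum a_n x^n and match x^{r+n}. The recurrence is
  D(n) a_n + 2 a_{n-1} + 2 a_{n-2} = 0,  where D(n) = (r+n)(r+n-1) + (8/3)(r+n) + (-2/3).
  a_n = [-2 a_{n-1} - 2 a_{n-2}] / D(n).
Since the indicial polynomial factors as (r - r_1)(r - r_2), D(n) = (r_1 + n - r_1)(r_1 + n - r_2) = n(n + 7/3).
Evaluating step by step (a_0 = 1):
  n = 1: D(1) = 1(1 + 7/3) = 10/3; numerator = -2(1) = -2; a_1 = (-2)/(10/3) = -3/5
  n = 2: D(2) = 2(2 + 7/3) = 26/3; numerator = -2(-3/5) - 2(1) = -4/5; a_2 = (-4/5)/(26/3) = -6/65
  n = 3: D(3) = 3(3 + 7/3) = 16; numerator = -2(-6/65) - 2(-3/5) = 18/13; a_3 = (18/13)/(16) = 9/104
  n = 4: D(4) = 4(4 + 7/3) = 76/3; numerator = -2(9/104) - 2(-6/65) = 3/260; a_4 = (3/260)/(76/3) = 9/19760

r = 1/3; a_0 = 1; a_1 = -3/5; a_2 = -6/65; a_3 = 9/104; a_4 = 9/19760


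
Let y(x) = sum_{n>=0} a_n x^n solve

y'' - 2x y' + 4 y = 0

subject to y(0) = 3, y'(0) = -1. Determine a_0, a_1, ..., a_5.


Ansatz: y(x) = sum_{n>=0} a_n x^n, so y'(x) = sum_{n>=1} n a_n x^(n-1) and y''(x) = sum_{n>=2} n(n-1) a_n x^(n-2).
Substitute into P(x) y'' + Q(x) y' + R(x) y = 0 with P(x) = 1, Q(x) = -2x, R(x) = 4, and match powers of x.
Initial conditions: a_0 = 3, a_1 = -1.
Setting the coefficient of each power of x to zero and solving order by order (substituting the coefficients already found):
  x^0: 2 a_2 + 4 a_0 = 0  ->  2 a_2 = -4 a_0 = -12  ->  a_2 = -6
  x^1: 6 a_3 + 2 a_1 = 0  ->  6 a_3 = -2 a_1 = 2  ->  a_3 = 1/3
  x^2: 12 a_4 = 0  ->  a_4 = 0
  x^3: 20 a_5 - 2 a_3 = 0  ->  20 a_5 = 2 a_3 = 2/3  ->  a_5 = 1/30
Truncated series: y(x) = 3 - x - 6 x^2 + (1/3) x^3 + (1/30) x^5 + O(x^6).

a_0 = 3; a_1 = -1; a_2 = -6; a_3 = 1/3; a_4 = 0; a_5 = 1/30


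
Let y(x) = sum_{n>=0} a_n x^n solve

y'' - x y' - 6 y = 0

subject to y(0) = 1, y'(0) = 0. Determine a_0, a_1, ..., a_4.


Ansatz: y(x) = sum_{n>=0} a_n x^n, so y'(x) = sum_{n>=1} n a_n x^(n-1) and y''(x) = sum_{n>=2} n(n-1) a_n x^(n-2).
Substitute into P(x) y'' + Q(x) y' + R(x) y = 0 with P(x) = 1, Q(x) = -x, R(x) = -6, and match powers of x.
Initial conditions: a_0 = 1, a_1 = 0.
Setting the coefficient of each power of x to zero and solving order by order (substituting the coefficients already found):
  x^0: 2 a_2 - 6 a_0 = 0  ->  2 a_2 = 6 a_0 = 6  ->  a_2 = 3
  x^1: 6 a_3 - 7 a_1 = 0  ->  6 a_3 = 7 a_1 = 0  ->  a_3 = 0
  x^2: 12 a_4 - 8 a_2 = 0  ->  12 a_4 = 8 a_2 = 24  ->  a_4 = 2
Truncated series: y(x) = 1 + 3 x^2 + 2 x^4 + O(x^5).

a_0 = 1; a_1 = 0; a_2 = 3; a_3 = 0; a_4 = 2


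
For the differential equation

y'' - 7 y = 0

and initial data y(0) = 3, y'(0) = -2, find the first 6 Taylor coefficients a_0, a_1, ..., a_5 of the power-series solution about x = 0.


Ansatz: y(x) = sum_{n>=0} a_n x^n, so y'(x) = sum_{n>=1} n a_n x^(n-1) and y''(x) = sum_{n>=2} n(n-1) a_n x^(n-2).
Substitute into P(x) y'' + Q(x) y' + R(x) y = 0 with P(x) = 1, Q(x) = 0, R(x) = -7, and match powers of x.
Initial conditions: a_0 = 3, a_1 = -2.
Setting the coefficient of each power of x to zero and solving order by order (substituting the coefficients already found):
  x^0: 2 a_2 - 7 a_0 = 0  ->  2 a_2 = 7 a_0 = 21  ->  a_2 = 21/2
  x^1: 6 a_3 - 7 a_1 = 0  ->  6 a_3 = 7 a_1 = -14  ->  a_3 = -7/3
  x^2: 12 a_4 - 7 a_2 = 0  ->  12 a_4 = 7 a_2 = 147/2  ->  a_4 = 49/8
  x^3: 20 a_5 - 7 a_3 = 0  ->  20 a_5 = 7 a_3 = -49/3  ->  a_5 = -49/60
Truncated series: y(x) = 3 - 2 x + (21/2) x^2 - (7/3) x^3 + (49/8) x^4 - (49/60) x^5 + O(x^6).

a_0 = 3; a_1 = -2; a_2 = 21/2; a_3 = -7/3; a_4 = 49/8; a_5 = -49/60


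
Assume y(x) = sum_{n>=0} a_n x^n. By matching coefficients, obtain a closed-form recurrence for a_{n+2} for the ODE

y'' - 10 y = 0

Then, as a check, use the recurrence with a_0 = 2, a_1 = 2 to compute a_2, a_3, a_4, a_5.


Substitute y = sum_n a_n x^n into y'' + (const) y = 0.
y''(x) = sum_{n>=0} (n+2)(n+1) a_{n+2} x^n.
The ODE becomes sum_n [(n+2)(n+1) a_{n+2} - 10 a_n] x^n = 0.
Setting each coefficient to zero gives the recurrence:
  (n+2)(n+1) a_{n+2} - 10 a_n = 0,
  a_{n+2} = 10 / ((n+1)(n+2)) a_n.

Check with a_0 = 2, a_1 = 2 (apply the recurrence for n = 0, 1, 2, 3): a_0 = 2, a_1 = 2, a_2 = 10, a_3 = 10/3, a_4 = 25/3, a_5 = 5/3.

a_{n+2} = 10/((n+1)(n+2)) * a_n; check: a_0 = 2, a_1 = 2, a_2 = 10, a_3 = 10/3, a_4 = 25/3, a_5 = 5/3


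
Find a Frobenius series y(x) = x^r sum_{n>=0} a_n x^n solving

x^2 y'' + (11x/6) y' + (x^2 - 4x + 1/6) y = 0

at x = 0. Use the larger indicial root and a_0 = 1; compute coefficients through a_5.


Write in Frobenius form y'' + (p(x)/x) y' + (q(x)/x^2) y = 0:
  p(x) = 11/6,  q(x) = x^2 - 4x + 1/6.
Indicial equation: r(r-1) + (11/6) r + (1/6) = 0 -> roots r_1 = -1/3, r_2 = -1/2.
Take r = r_1 = -1/3. Let y(x) = x^r sum_{n>=0} a_n x^n with a_0 = 1.
Substitute y = x^r sum a_n x^n and match x^{r+n}. The recurrence is
  D(n) a_n - 4 a_{n-1} + 1 a_{n-2} = 0,  where D(n) = (r+n)(r+n-1) + (11/6)(r+n) + (1/6).
  a_n = [4 a_{n-1} - 1 a_{n-2}] / D(n).
Since the indicial polynomial factors as (r - r_1)(r - r_2), D(n) = (r_1 + n - r_1)(r_1 + n - r_2) = n(n + 1/6).
Evaluating step by step (a_0 = 1):
  n = 1: D(1) = 1(1 + 1/6) = 7/6; numerator = 4(1) = 4; a_1 = (4)/(7/6) = 24/7
  n = 2: D(2) = 2(2 + 1/6) = 13/3; numerator = 4(24/7) - 1(1) = 89/7; a_2 = (89/7)/(13/3) = 267/91
  n = 3: D(3) = 3(3 + 1/6) = 19/2; numerator = 4(267/91) - 1(24/7) = 108/13; a_3 = (108/13)/(19/2) = 216/247
  n = 4: D(4) = 4(4 + 1/6) = 50/3; numerator = 4(216/247) - 1(267/91) = 75/133; a_4 = (75/133)/(50/3) = 9/266
  n = 5: D(5) = 5(5 + 1/6) = 155/6; numerator = 4(9/266) - 1(216/247) = -1278/1729; a_5 = (-1278/1729)/(155/6) = -7668/267995

r = -1/3; a_0 = 1; a_1 = 24/7; a_2 = 267/91; a_3 = 216/247; a_4 = 9/266; a_5 = -7668/267995


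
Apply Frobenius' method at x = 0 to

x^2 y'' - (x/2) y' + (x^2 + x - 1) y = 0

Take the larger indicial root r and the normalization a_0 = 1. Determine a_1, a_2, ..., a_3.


Write in Frobenius form y'' + (p(x)/x) y' + (q(x)/x^2) y = 0:
  p(x) = -1/2,  q(x) = x^2 + x - 1.
Indicial equation: r(r-1) + (-1/2) r + (-1) = 0 -> roots r_1 = 2, r_2 = -1/2.
Take r = r_1 = 2. Let y(x) = x^r sum_{n>=0} a_n x^n with a_0 = 1.
Substitute y = x^r sum a_n x^n and match x^{r+n}. The recurrence is
  D(n) a_n + 1 a_{n-1} + 1 a_{n-2} = 0,  where D(n) = (r+n)(r+n-1) + (-1/2)(r+n) + (-1).
  a_n = [-1 a_{n-1} - 1 a_{n-2}] / D(n).
Since the indicial polynomial factors as (r - r_1)(r - r_2), D(n) = (r_1 + n - r_1)(r_1 + n - r_2) = n(n + 5/2).
Evaluating step by step (a_0 = 1):
  n = 1: D(1) = 1(1 + 5/2) = 7/2; numerator = -1(1) = -1; a_1 = (-1)/(7/2) = -2/7
  n = 2: D(2) = 2(2 + 5/2) = 9; numerator = -1(-2/7) - 1(1) = -5/7; a_2 = (-5/7)/(9) = -5/63
  n = 3: D(3) = 3(3 + 5/2) = 33/2; numerator = -1(-5/63) - 1(-2/7) = 23/63; a_3 = (23/63)/(33/2) = 46/2079

r = 2; a_0 = 1; a_1 = -2/7; a_2 = -5/63; a_3 = 46/2079


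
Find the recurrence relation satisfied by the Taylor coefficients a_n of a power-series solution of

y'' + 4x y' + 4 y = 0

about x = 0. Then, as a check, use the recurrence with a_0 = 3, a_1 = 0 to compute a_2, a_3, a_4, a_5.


Substitute y = sum_n a_n x^n.
y''(x) has coefficient (n+2)(n+1) a_{n+2} at x^n;
4 x y'(x) has coefficient 4 n a_n at x^n (shift);
4 y(x) has coefficient 4 a_n at x^n.
Matching x^n: (n+2)(n+1) a_{n+2} + (4n + 4) a_n = 0.
Thus a_{n+2} = (-4n - 4) / ((n+1)(n+2)) * a_n.

Check with a_0 = 3, a_1 = 0 (apply the recurrence for n = 0, 1, 2, 3): a_0 = 3, a_1 = 0, a_2 = -6, a_3 = 0, a_4 = 6, a_5 = 0.

a_(n+2) = (-4n - 4) / ((n+1)(n+2)) * a_n; check: a_0 = 3, a_1 = 0, a_2 = -6, a_3 = 0, a_4 = 6, a_5 = 0


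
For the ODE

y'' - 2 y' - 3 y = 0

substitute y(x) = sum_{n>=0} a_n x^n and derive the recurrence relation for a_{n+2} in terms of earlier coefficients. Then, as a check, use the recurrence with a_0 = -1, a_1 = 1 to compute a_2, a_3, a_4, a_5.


Substitute y = sum_n a_n x^n.
y''(x) has coefficient (n+2)(n+1) a_{n+2} at x^n;
-2 y'(x) has coefficient -2 (n+1) a_{n+1} at x^n;
-3 y(x) has coefficient -3 a_n at x^n.
Matching x^n: (n+2)(n+1) a_{n+2} - 2 (n+1) a_{n+1} - 3 a_n = 0.
Thus a_{n+2} = [2 (n+1) a_{n+1} + 3 a_n] / ((n+1)(n+2)).

Check with a_0 = -1, a_1 = 1 (apply the recurrence for n = 0, 1, 2, 3): a_0 = -1, a_1 = 1, a_2 = -1/2, a_3 = 1/6, a_4 = -1/24, a_5 = 1/120.

a_(n+2) = [2 (n+1) a_(n+1) + 3 a_n] / ((n+1)(n+2)); check: a_0 = -1, a_1 = 1, a_2 = -1/2, a_3 = 1/6, a_4 = -1/24, a_5 = 1/120


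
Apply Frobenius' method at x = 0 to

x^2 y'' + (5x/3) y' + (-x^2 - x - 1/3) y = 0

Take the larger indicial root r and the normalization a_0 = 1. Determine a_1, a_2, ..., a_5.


Write in Frobenius form y'' + (p(x)/x) y' + (q(x)/x^2) y = 0:
  p(x) = 5/3,  q(x) = -x^2 - x - 1/3.
Indicial equation: r(r-1) + (5/3) r + (-1/3) = 0 -> roots r_1 = 1/3, r_2 = -1.
Take r = r_1 = 1/3. Let y(x) = x^r sum_{n>=0} a_n x^n with a_0 = 1.
Substitute y = x^r sum a_n x^n and match x^{r+n}. The recurrence is
  D(n) a_n - 1 a_{n-1} - 1 a_{n-2} = 0,  where D(n) = (r+n)(r+n-1) + (5/3)(r+n) + (-1/3).
  a_n = [1 a_{n-1} + 1 a_{n-2}] / D(n).
Since the indicial polynomial factors as (r - r_1)(r - r_2), D(n) = (r_1 + n - r_1)(r_1 + n - r_2) = n(n + 4/3).
Evaluating step by step (a_0 = 1):
  n = 1: D(1) = 1(1 + 4/3) = 7/3; numerator = 1(1) = 1; a_1 = (1)/(7/3) = 3/7
  n = 2: D(2) = 2(2 + 4/3) = 20/3; numerator = 1(3/7) + 1(1) = 10/7; a_2 = (10/7)/(20/3) = 3/14
  n = 3: D(3) = 3(3 + 4/3) = 13; numerator = 1(3/14) + 1(3/7) = 9/14; a_3 = (9/14)/(13) = 9/182
  n = 4: D(4) = 4(4 + 4/3) = 64/3; numerator = 1(9/182) + 1(3/14) = 24/91; a_4 = (24/91)/(64/3) = 9/728
  n = 5: D(5) = 5(5 + 4/3) = 95/3; numerator = 1(9/728) + 1(9/182) = 45/728; a_5 = (45/728)/(95/3) = 27/13832

r = 1/3; a_0 = 1; a_1 = 3/7; a_2 = 3/14; a_3 = 9/182; a_4 = 9/728; a_5 = 27/13832


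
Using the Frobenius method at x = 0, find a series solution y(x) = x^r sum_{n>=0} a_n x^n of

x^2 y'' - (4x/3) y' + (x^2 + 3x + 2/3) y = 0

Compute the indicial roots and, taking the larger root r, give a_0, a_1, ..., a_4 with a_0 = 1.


Write in Frobenius form y'' + (p(x)/x) y' + (q(x)/x^2) y = 0:
  p(x) = -4/3,  q(x) = x^2 + 3x + 2/3.
Indicial equation: r(r-1) + (-4/3) r + (2/3) = 0 -> roots r_1 = 2, r_2 = 1/3.
Take r = r_1 = 2. Let y(x) = x^r sum_{n>=0} a_n x^n with a_0 = 1.
Substitute y = x^r sum a_n x^n and match x^{r+n}. The recurrence is
  D(n) a_n + 3 a_{n-1} + 1 a_{n-2} = 0,  where D(n) = (r+n)(r+n-1) + (-4/3)(r+n) + (2/3).
  a_n = [-3 a_{n-1} - 1 a_{n-2}] / D(n).
Since the indicial polynomial factors as (r - r_1)(r - r_2), D(n) = (r_1 + n - r_1)(r_1 + n - r_2) = n(n + 5/3).
Evaluating step by step (a_0 = 1):
  n = 1: D(1) = 1(1 + 5/3) = 8/3; numerator = -3(1) = -3; a_1 = (-3)/(8/3) = -9/8
  n = 2: D(2) = 2(2 + 5/3) = 22/3; numerator = -3(-9/8) - 1(1) = 19/8; a_2 = (19/8)/(22/3) = 57/176
  n = 3: D(3) = 3(3 + 5/3) = 14; numerator = -3(57/176) - 1(-9/8) = 27/176; a_3 = (27/176)/(14) = 27/2464
  n = 4: D(4) = 4(4 + 5/3) = 68/3; numerator = -3(27/2464) - 1(57/176) = -879/2464; a_4 = (-879/2464)/(68/3) = -2637/167552

r = 2; a_0 = 1; a_1 = -9/8; a_2 = 57/176; a_3 = 27/2464; a_4 = -2637/167552


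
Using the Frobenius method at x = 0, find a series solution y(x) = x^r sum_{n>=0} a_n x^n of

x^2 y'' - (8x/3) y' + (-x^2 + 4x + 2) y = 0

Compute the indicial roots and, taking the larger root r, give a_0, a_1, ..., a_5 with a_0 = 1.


Write in Frobenius form y'' + (p(x)/x) y' + (q(x)/x^2) y = 0:
  p(x) = -8/3,  q(x) = -x^2 + 4x + 2.
Indicial equation: r(r-1) + (-8/3) r + (2) = 0 -> roots r_1 = 3, r_2 = 2/3.
Take r = r_1 = 3. Let y(x) = x^r sum_{n>=0} a_n x^n with a_0 = 1.
Substitute y = x^r sum a_n x^n and match x^{r+n}. The recurrence is
  D(n) a_n + 4 a_{n-1} - 1 a_{n-2} = 0,  where D(n) = (r+n)(r+n-1) + (-8/3)(r+n) + (2).
  a_n = [-4 a_{n-1} + 1 a_{n-2}] / D(n).
Since the indicial polynomial factors as (r - r_1)(r - r_2), D(n) = (r_1 + n - r_1)(r_1 + n - r_2) = n(n + 7/3).
Evaluating step by step (a_0 = 1):
  n = 1: D(1) = 1(1 + 7/3) = 10/3; numerator = -4(1) = -4; a_1 = (-4)/(10/3) = -6/5
  n = 2: D(2) = 2(2 + 7/3) = 26/3; numerator = -4(-6/5) + 1(1) = 29/5; a_2 = (29/5)/(26/3) = 87/130
  n = 3: D(3) = 3(3 + 7/3) = 16; numerator = -4(87/130) + 1(-6/5) = -252/65; a_3 = (-252/65)/(16) = -63/260
  n = 4: D(4) = 4(4 + 7/3) = 76/3; numerator = -4(-63/260) + 1(87/130) = 213/130; a_4 = (213/130)/(76/3) = 639/9880
  n = 5: D(5) = 5(5 + 7/3) = 110/3; numerator = -4(639/9880) + 1(-63/260) = -495/988; a_5 = (-495/988)/(110/3) = -27/1976

r = 3; a_0 = 1; a_1 = -6/5; a_2 = 87/130; a_3 = -63/260; a_4 = 639/9880; a_5 = -27/1976


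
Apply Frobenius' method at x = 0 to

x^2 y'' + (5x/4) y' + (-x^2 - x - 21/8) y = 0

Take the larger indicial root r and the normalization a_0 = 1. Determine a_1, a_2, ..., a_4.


Write in Frobenius form y'' + (p(x)/x) y' + (q(x)/x^2) y = 0:
  p(x) = 5/4,  q(x) = -x^2 - x - 21/8.
Indicial equation: r(r-1) + (5/4) r + (-21/8) = 0 -> roots r_1 = 3/2, r_2 = -7/4.
Take r = r_1 = 3/2. Let y(x) = x^r sum_{n>=0} a_n x^n with a_0 = 1.
Substitute y = x^r sum a_n x^n and match x^{r+n}. The recurrence is
  D(n) a_n - 1 a_{n-1} - 1 a_{n-2} = 0,  where D(n) = (r+n)(r+n-1) + (5/4)(r+n) + (-21/8).
  a_n = [1 a_{n-1} + 1 a_{n-2}] / D(n).
Since the indicial polynomial factors as (r - r_1)(r - r_2), D(n) = (r_1 + n - r_1)(r_1 + n - r_2) = n(n + 13/4).
Evaluating step by step (a_0 = 1):
  n = 1: D(1) = 1(1 + 13/4) = 17/4; numerator = 1(1) = 1; a_1 = (1)/(17/4) = 4/17
  n = 2: D(2) = 2(2 + 13/4) = 21/2; numerator = 1(4/17) + 1(1) = 21/17; a_2 = (21/17)/(21/2) = 2/17
  n = 3: D(3) = 3(3 + 13/4) = 75/4; numerator = 1(2/17) + 1(4/17) = 6/17; a_3 = (6/17)/(75/4) = 8/425
  n = 4: D(4) = 4(4 + 13/4) = 29; numerator = 1(8/425) + 1(2/17) = 58/425; a_4 = (58/425)/(29) = 2/425

r = 3/2; a_0 = 1; a_1 = 4/17; a_2 = 2/17; a_3 = 8/425; a_4 = 2/425


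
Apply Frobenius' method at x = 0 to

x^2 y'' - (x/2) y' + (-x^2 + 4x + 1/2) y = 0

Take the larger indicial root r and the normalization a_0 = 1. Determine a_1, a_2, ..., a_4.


Write in Frobenius form y'' + (p(x)/x) y' + (q(x)/x^2) y = 0:
  p(x) = -1/2,  q(x) = -x^2 + 4x + 1/2.
Indicial equation: r(r-1) + (-1/2) r + (1/2) = 0 -> roots r_1 = 1, r_2 = 1/2.
Take r = r_1 = 1. Let y(x) = x^r sum_{n>=0} a_n x^n with a_0 = 1.
Substitute y = x^r sum a_n x^n and match x^{r+n}. The recurrence is
  D(n) a_n + 4 a_{n-1} - 1 a_{n-2} = 0,  where D(n) = (r+n)(r+n-1) + (-1/2)(r+n) + (1/2).
  a_n = [-4 a_{n-1} + 1 a_{n-2}] / D(n).
Since the indicial polynomial factors as (r - r_1)(r - r_2), D(n) = (r_1 + n - r_1)(r_1 + n - r_2) = n(n + 1/2).
Evaluating step by step (a_0 = 1):
  n = 1: D(1) = 1(1 + 1/2) = 3/2; numerator = -4(1) = -4; a_1 = (-4)/(3/2) = -8/3
  n = 2: D(2) = 2(2 + 1/2) = 5; numerator = -4(-8/3) + 1(1) = 35/3; a_2 = (35/3)/(5) = 7/3
  n = 3: D(3) = 3(3 + 1/2) = 21/2; numerator = -4(7/3) + 1(-8/3) = -12; a_3 = (-12)/(21/2) = -8/7
  n = 4: D(4) = 4(4 + 1/2) = 18; numerator = -4(-8/7) + 1(7/3) = 145/21; a_4 = (145/21)/(18) = 145/378

r = 1; a_0 = 1; a_1 = -8/3; a_2 = 7/3; a_3 = -8/7; a_4 = 145/378


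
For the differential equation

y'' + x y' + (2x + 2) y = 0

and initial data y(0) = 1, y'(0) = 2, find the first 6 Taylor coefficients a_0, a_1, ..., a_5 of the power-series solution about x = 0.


Ansatz: y(x) = sum_{n>=0} a_n x^n, so y'(x) = sum_{n>=1} n a_n x^(n-1) and y''(x) = sum_{n>=2} n(n-1) a_n x^(n-2).
Substitute into P(x) y'' + Q(x) y' + R(x) y = 0 with P(x) = 1, Q(x) = x, R(x) = 2x + 2, and match powers of x.
Initial conditions: a_0 = 1, a_1 = 2.
Setting the coefficient of each power of x to zero and solving order by order (substituting the coefficients already found):
  x^0: 2 a_2 + 2 a_0 = 0  ->  2 a_2 = -2 a_0 = -2  ->  a_2 = -1
  x^1: 6 a_3 + 3 a_1 + 2 a_0 = 0  ->  6 a_3 = -3 a_1 - 2 a_0 = -8  ->  a_3 = -4/3
  x^2: 12 a_4 + 4 a_2 + 2 a_1 = 0  ->  12 a_4 = -4 a_2 - 2 a_1 = 0  ->  a_4 = 0
  x^3: 20 a_5 + 5 a_3 + 2 a_2 = 0  ->  20 a_5 = -5 a_3 - 2 a_2 = 26/3  ->  a_5 = 13/30
Truncated series: y(x) = 1 + 2 x - x^2 - (4/3) x^3 + (13/30) x^5 + O(x^6).

a_0 = 1; a_1 = 2; a_2 = -1; a_3 = -4/3; a_4 = 0; a_5 = 13/30


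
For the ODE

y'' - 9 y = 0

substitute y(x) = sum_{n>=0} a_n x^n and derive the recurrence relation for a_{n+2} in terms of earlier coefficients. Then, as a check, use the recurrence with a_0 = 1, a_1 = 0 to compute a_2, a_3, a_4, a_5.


Substitute y = sum_n a_n x^n into y'' + (const) y = 0.
y''(x) = sum_{n>=0} (n+2)(n+1) a_{n+2} x^n.
The ODE becomes sum_n [(n+2)(n+1) a_{n+2} - 9 a_n] x^n = 0.
Setting each coefficient to zero gives the recurrence:
  (n+2)(n+1) a_{n+2} - 9 a_n = 0,
  a_{n+2} = 9 / ((n+1)(n+2)) a_n.

Check with a_0 = 1, a_1 = 0 (apply the recurrence for n = 0, 1, 2, 3): a_0 = 1, a_1 = 0, a_2 = 9/2, a_3 = 0, a_4 = 27/8, a_5 = 0.

a_{n+2} = 9/((n+1)(n+2)) * a_n; check: a_0 = 1, a_1 = 0, a_2 = 9/2, a_3 = 0, a_4 = 27/8, a_5 = 0


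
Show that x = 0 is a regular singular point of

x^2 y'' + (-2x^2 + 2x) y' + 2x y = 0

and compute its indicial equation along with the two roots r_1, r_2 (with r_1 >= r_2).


Divide by x^2 to reach normal form y'' + P_1(x) y' + P_2(x) y = 0 with P_1(x) = -2 + 2/x and P_2(x) = 2/x.
x = 0 is a singular point because the y'-coefficient -2 + 2/x has a pole at x = 0 and the y-coefficient 2/x has a pole at x = 0.
It is a regular singular point because x P_1(x) = p(x) = 2 - 2x and x^2 P_2(x) = q(x) = 2x are polynomials, hence analytic at x = 0.
p(0) = 2,  q(0) = 0.
Indicial equation: r(r-1) + p(0) r + q(0) = 0, i.e. r^2 + (p(0) - 1) r + q(0) = 0, i.e. r^2 + 1 r = 0.
Discriminant: (1)^2 - 4(0) = 1, so r = (-1 ± 1)/2.
Solving: r_1 = 0, r_2 = -1.

indicial: r^2 + 1 r = 0; roots r_1 = 0, r_2 = -1


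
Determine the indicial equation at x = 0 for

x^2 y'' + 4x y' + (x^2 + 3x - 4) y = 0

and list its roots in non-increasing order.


Divide by x^2 to reach normal form y'' + P_1(x) y' + P_2(x) y = 0 with P_1(x) = 4/x and P_2(x) = 1 + 3/x - 4/x^2.
x = 0 is a singular point because the y'-coefficient 4/x has a pole at x = 0 and the y-coefficient 1 + 3/x - 4/x^2 has a pole at x = 0.
It is a regular singular point because x P_1(x) = p(x) = 4 and x^2 P_2(x) = q(x) = x^2 + 3x - 4 are polynomials, hence analytic at x = 0.
p(0) = 4,  q(0) = -4.
Indicial equation: r(r-1) + p(0) r + q(0) = 0, i.e. r^2 + (p(0) - 1) r + q(0) = 0, i.e. r^2 + 3 r - 4 = 0.
Discriminant: (3)^2 - 4(-4) = 25, so r = (-3 ± 5)/2.
Solving: r_1 = 1, r_2 = -4.

indicial: r^2 + 3 r - 4 = 0; roots r_1 = 1, r_2 = -4


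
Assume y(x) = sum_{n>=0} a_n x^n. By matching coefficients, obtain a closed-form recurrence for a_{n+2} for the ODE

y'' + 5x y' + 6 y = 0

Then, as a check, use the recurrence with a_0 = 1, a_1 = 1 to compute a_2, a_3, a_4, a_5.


Substitute y = sum_n a_n x^n.
y''(x) has coefficient (n+2)(n+1) a_{n+2} at x^n;
5 x y'(x) has coefficient 5 n a_n at x^n (shift);
6 y(x) has coefficient 6 a_n at x^n.
Matching x^n: (n+2)(n+1) a_{n+2} + (5n + 6) a_n = 0.
Thus a_{n+2} = (-5n - 6) / ((n+1)(n+2)) * a_n.

Check with a_0 = 1, a_1 = 1 (apply the recurrence for n = 0, 1, 2, 3): a_0 = 1, a_1 = 1, a_2 = -3, a_3 = -11/6, a_4 = 4, a_5 = 77/40.

a_(n+2) = (-5n - 6) / ((n+1)(n+2)) * a_n; check: a_0 = 1, a_1 = 1, a_2 = -3, a_3 = -11/6, a_4 = 4, a_5 = 77/40


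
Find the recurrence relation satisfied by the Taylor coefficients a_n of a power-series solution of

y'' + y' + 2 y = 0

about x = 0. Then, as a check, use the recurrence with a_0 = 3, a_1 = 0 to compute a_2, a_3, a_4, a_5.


Substitute y = sum_n a_n x^n.
y''(x) has coefficient (n+2)(n+1) a_{n+2} at x^n;
y'(x) has coefficient (n+1) a_{n+1} at x^n;
2 y(x) has coefficient 2 a_n at x^n.
Matching x^n: (n+2)(n+1) a_{n+2} + (n+1) a_{n+1} + 2 a_n = 0.
Thus a_{n+2} = [-(n+1) a_{n+1} - 2 a_n] / ((n+1)(n+2)).

Check with a_0 = 3, a_1 = 0 (apply the recurrence for n = 0, 1, 2, 3): a_0 = 3, a_1 = 0, a_2 = -3, a_3 = 1, a_4 = 1/4, a_5 = -3/20.

a_(n+2) = [-(n+1) a_(n+1) - 2 a_n] / ((n+1)(n+2)); check: a_0 = 3, a_1 = 0, a_2 = -3, a_3 = 1, a_4 = 1/4, a_5 = -3/20


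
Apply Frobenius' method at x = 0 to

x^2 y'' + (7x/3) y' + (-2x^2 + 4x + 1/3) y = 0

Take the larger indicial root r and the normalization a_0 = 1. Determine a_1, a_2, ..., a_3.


Write in Frobenius form y'' + (p(x)/x) y' + (q(x)/x^2) y = 0:
  p(x) = 7/3,  q(x) = -2x^2 + 4x + 1/3.
Indicial equation: r(r-1) + (7/3) r + (1/3) = 0 -> roots r_1 = -1/3, r_2 = -1.
Take r = r_1 = -1/3. Let y(x) = x^r sum_{n>=0} a_n x^n with a_0 = 1.
Substitute y = x^r sum a_n x^n and match x^{r+n}. The recurrence is
  D(n) a_n + 4 a_{n-1} - 2 a_{n-2} = 0,  where D(n) = (r+n)(r+n-1) + (7/3)(r+n) + (1/3).
  a_n = [-4 a_{n-1} + 2 a_{n-2}] / D(n).
Since the indicial polynomial factors as (r - r_1)(r - r_2), D(n) = (r_1 + n - r_1)(r_1 + n - r_2) = n(n + 2/3).
Evaluating step by step (a_0 = 1):
  n = 1: D(1) = 1(1 + 2/3) = 5/3; numerator = -4(1) = -4; a_1 = (-4)/(5/3) = -12/5
  n = 2: D(2) = 2(2 + 2/3) = 16/3; numerator = -4(-12/5) + 2(1) = 58/5; a_2 = (58/5)/(16/3) = 87/40
  n = 3: D(3) = 3(3 + 2/3) = 11; numerator = -4(87/40) + 2(-12/5) = -27/2; a_3 = (-27/2)/(11) = -27/22

r = -1/3; a_0 = 1; a_1 = -12/5; a_2 = 87/40; a_3 = -27/22


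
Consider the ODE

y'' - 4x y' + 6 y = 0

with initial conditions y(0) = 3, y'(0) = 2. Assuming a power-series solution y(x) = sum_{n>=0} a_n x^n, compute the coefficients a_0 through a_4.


Ansatz: y(x) = sum_{n>=0} a_n x^n, so y'(x) = sum_{n>=1} n a_n x^(n-1) and y''(x) = sum_{n>=2} n(n-1) a_n x^(n-2).
Substitute into P(x) y'' + Q(x) y' + R(x) y = 0 with P(x) = 1, Q(x) = -4x, R(x) = 6, and match powers of x.
Initial conditions: a_0 = 3, a_1 = 2.
Setting the coefficient of each power of x to zero and solving order by order (substituting the coefficients already found):
  x^0: 2 a_2 + 6 a_0 = 0  ->  2 a_2 = -6 a_0 = -18  ->  a_2 = -9
  x^1: 6 a_3 + 2 a_1 = 0  ->  6 a_3 = -2 a_1 = -4  ->  a_3 = -2/3
  x^2: 12 a_4 - 2 a_2 = 0  ->  12 a_4 = 2 a_2 = -18  ->  a_4 = -3/2
Truncated series: y(x) = 3 + 2 x - 9 x^2 - (2/3) x^3 - (3/2) x^4 + O(x^5).

a_0 = 3; a_1 = 2; a_2 = -9; a_3 = -2/3; a_4 = -3/2


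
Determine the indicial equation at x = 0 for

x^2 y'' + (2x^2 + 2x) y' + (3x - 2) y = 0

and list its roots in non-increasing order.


Divide by x^2 to reach normal form y'' + P_1(x) y' + P_2(x) y = 0 with P_1(x) = 2 + 2/x and P_2(x) = 3/x - 2/x^2.
x = 0 is a singular point because the y'-coefficient 2 + 2/x has a pole at x = 0 and the y-coefficient 3/x - 2/x^2 has a pole at x = 0.
It is a regular singular point because x P_1(x) = p(x) = 2x + 2 and x^2 P_2(x) = q(x) = 3x - 2 are polynomials, hence analytic at x = 0.
p(0) = 2,  q(0) = -2.
Indicial equation: r(r-1) + p(0) r + q(0) = 0, i.e. r^2 + (p(0) - 1) r + q(0) = 0, i.e. r^2 + 1 r - 2 = 0.
Discriminant: (1)^2 - 4(-2) = 9, so r = (-1 ± 3)/2.
Solving: r_1 = 1, r_2 = -2.

indicial: r^2 + 1 r - 2 = 0; roots r_1 = 1, r_2 = -2


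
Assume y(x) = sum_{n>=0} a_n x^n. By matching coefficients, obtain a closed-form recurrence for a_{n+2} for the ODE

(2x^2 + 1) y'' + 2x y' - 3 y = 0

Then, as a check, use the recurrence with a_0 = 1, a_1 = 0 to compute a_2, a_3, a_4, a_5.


Substitute y = sum_n a_n x^n.
(1 + 2 x^2) y'' contributes (n+2)(n+1) a_{n+2} + 2 n(n-1) a_n at x^n.
2 x y'(x) contributes 2 n a_n at x^n.
-3 y(x) contributes -3 a_n at x^n.
Matching x^n: (n+2)(n+1) a_{n+2} + (2 n(n-1) + 2 n - 3) a_n = 0.
Thus a_{n+2} = (-2 n(n-1) - 2 n + 3) / ((n+1)(n+2)) * a_n.

Check with a_0 = 1, a_1 = 0 (apply the recurrence for n = 0, 1, 2, 3): a_0 = 1, a_1 = 0, a_2 = 3/2, a_3 = 0, a_4 = -5/8, a_5 = 0.

a_(n+2) = (-2 n(n-1) - 2 n + 3) / ((n+1)(n+2)) * a_n; check: a_0 = 1, a_1 = 0, a_2 = 3/2, a_3 = 0, a_4 = -5/8, a_5 = 0


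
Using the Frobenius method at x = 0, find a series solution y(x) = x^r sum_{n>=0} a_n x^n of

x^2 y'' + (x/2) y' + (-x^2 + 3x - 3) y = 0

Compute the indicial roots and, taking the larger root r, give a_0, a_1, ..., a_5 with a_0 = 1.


Write in Frobenius form y'' + (p(x)/x) y' + (q(x)/x^2) y = 0:
  p(x) = 1/2,  q(x) = -x^2 + 3x - 3.
Indicial equation: r(r-1) + (1/2) r + (-3) = 0 -> roots r_1 = 2, r_2 = -3/2.
Take r = r_1 = 2. Let y(x) = x^r sum_{n>=0} a_n x^n with a_0 = 1.
Substitute y = x^r sum a_n x^n and match x^{r+n}. The recurrence is
  D(n) a_n + 3 a_{n-1} - 1 a_{n-2} = 0,  where D(n) = (r+n)(r+n-1) + (1/2)(r+n) + (-3).
  a_n = [-3 a_{n-1} + 1 a_{n-2}] / D(n).
Since the indicial polynomial factors as (r - r_1)(r - r_2), D(n) = (r_1 + n - r_1)(r_1 + n - r_2) = n(n + 7/2).
Evaluating step by step (a_0 = 1):
  n = 1: D(1) = 1(1 + 7/2) = 9/2; numerator = -3(1) = -3; a_1 = (-3)/(9/2) = -2/3
  n = 2: D(2) = 2(2 + 7/2) = 11; numerator = -3(-2/3) + 1(1) = 3; a_2 = (3)/(11) = 3/11
  n = 3: D(3) = 3(3 + 7/2) = 39/2; numerator = -3(3/11) + 1(-2/3) = -49/33; a_3 = (-49/33)/(39/2) = -98/1287
  n = 4: D(4) = 4(4 + 7/2) = 30; numerator = -3(-98/1287) + 1(3/11) = 215/429; a_4 = (215/429)/(30) = 43/2574
  n = 5: D(5) = 5(5 + 7/2) = 85/2; numerator = -3(43/2574) + 1(-98/1287) = -25/198; a_5 = (-25/198)/(85/2) = -5/1683

r = 2; a_0 = 1; a_1 = -2/3; a_2 = 3/11; a_3 = -98/1287; a_4 = 43/2574; a_5 = -5/1683


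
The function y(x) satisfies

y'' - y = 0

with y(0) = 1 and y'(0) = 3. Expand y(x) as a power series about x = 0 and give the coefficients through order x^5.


Ansatz: y(x) = sum_{n>=0} a_n x^n, so y'(x) = sum_{n>=1} n a_n x^(n-1) and y''(x) = sum_{n>=2} n(n-1) a_n x^(n-2).
Substitute into P(x) y'' + Q(x) y' + R(x) y = 0 with P(x) = 1, Q(x) = 0, R(x) = -1, and match powers of x.
Initial conditions: a_0 = 1, a_1 = 3.
Setting the coefficient of each power of x to zero and solving order by order (substituting the coefficients already found):
  x^0: 2 a_2 - a_0 = 0  ->  2 a_2 = a_0 = 1  ->  a_2 = 1/2
  x^1: 6 a_3 - a_1 = 0  ->  6 a_3 = a_1 = 3  ->  a_3 = 1/2
  x^2: 12 a_4 - a_2 = 0  ->  12 a_4 = a_2 = 1/2  ->  a_4 = 1/24
  x^3: 20 a_5 - a_3 = 0  ->  20 a_5 = a_3 = 1/2  ->  a_5 = 1/40
Truncated series: y(x) = 1 + 3 x + (1/2) x^2 + (1/2) x^3 + (1/24) x^4 + (1/40) x^5 + O(x^6).

a_0 = 1; a_1 = 3; a_2 = 1/2; a_3 = 1/2; a_4 = 1/24; a_5 = 1/40


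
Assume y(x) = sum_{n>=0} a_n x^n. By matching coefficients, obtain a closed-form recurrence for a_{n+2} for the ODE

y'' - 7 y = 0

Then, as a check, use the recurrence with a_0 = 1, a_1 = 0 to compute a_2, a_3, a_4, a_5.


Substitute y = sum_n a_n x^n into y'' + (const) y = 0.
y''(x) = sum_{n>=0} (n+2)(n+1) a_{n+2} x^n.
The ODE becomes sum_n [(n+2)(n+1) a_{n+2} - 7 a_n] x^n = 0.
Setting each coefficient to zero gives the recurrence:
  (n+2)(n+1) a_{n+2} - 7 a_n = 0,
  a_{n+2} = 7 / ((n+1)(n+2)) a_n.

Check with a_0 = 1, a_1 = 0 (apply the recurrence for n = 0, 1, 2, 3): a_0 = 1, a_1 = 0, a_2 = 7/2, a_3 = 0, a_4 = 49/24, a_5 = 0.

a_{n+2} = 7/((n+1)(n+2)) * a_n; check: a_0 = 1, a_1 = 0, a_2 = 7/2, a_3 = 0, a_4 = 49/24, a_5 = 0
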